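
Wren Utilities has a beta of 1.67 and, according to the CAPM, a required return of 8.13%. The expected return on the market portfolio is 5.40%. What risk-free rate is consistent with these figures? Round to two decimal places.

1.33%

E(R) = R_f + β(E(R_m) − R_f) = R_f(1 − β) + β·E(R_m)
8.13% = R_f × (1 − 1.67) + 1.67 × 5.40%
8.13% = R_f × -0.67 + 9.0180%
R_f = (8.13% − 9.0180%) / -0.67 = 1.33%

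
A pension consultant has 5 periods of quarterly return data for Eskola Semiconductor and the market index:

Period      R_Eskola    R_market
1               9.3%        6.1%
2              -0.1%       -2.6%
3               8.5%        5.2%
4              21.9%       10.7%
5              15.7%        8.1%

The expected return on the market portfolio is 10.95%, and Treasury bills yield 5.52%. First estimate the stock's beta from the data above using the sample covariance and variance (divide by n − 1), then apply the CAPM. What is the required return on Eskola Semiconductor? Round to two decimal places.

Mean R_i = (9.3 − 0.1 + 8.5 + 21.9 + 15.7) / 5 = 11.0600%
Mean R_m = (6.1 − 2.6 + 5.2 + 10.7 + 8.1) / 5 = 5.5000%
Σ(R_i − R̄_i)(R_m − R̄_m) = 158.5400  ⇒  Cov = 158.5400 / 4 = 39.6350
Σ(R_m − R̄_m)² = 99.8600  ⇒  Var(R_m) = 99.8600 / 4 = 24.9650
β = Cov / Var(R_m) = 39.6350 / 24.9650 = 1.5876
MRP = 10.95% − 5.52% = 5.43%
E(R) = R_f + β × MRP = 5.52% + 1.5876 × 5.43% = 14.14%

14.14%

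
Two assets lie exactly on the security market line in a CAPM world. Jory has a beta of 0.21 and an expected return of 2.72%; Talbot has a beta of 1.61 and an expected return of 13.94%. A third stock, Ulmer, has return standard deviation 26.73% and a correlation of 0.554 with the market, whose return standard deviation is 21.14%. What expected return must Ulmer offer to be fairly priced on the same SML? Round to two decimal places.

MRP = (13.94% − 2.72%) / (1.61 − 0.21) = 8.0143%
R_f = 2.72% − 0.21 × 8.0143% = 1.0370%
β_Ulmer = ρ·σ_i/σ_m = 0.554 × 26.73 / 21.14 = 0.7005
E(R_Ulmer) = R_f + β × MRP = 1.0370% + 0.7005 × 8.0143% = 6.65%

6.65%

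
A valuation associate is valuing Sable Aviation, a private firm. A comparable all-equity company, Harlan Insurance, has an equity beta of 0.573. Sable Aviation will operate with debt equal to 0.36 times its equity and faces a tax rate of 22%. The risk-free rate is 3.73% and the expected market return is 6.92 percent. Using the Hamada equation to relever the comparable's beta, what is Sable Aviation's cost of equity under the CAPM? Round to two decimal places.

6.07%

β_L = β_U × [1 + (1 − t)(D/E)] = 0.573 × [1 + (1 − 0.22) × 0.36]
    = 0.573 × [1 + 0.78 × 0.36] = 0.573 × 1.2808 = 0.7339
MRP = 6.92% − 3.73% = 3.19%
E(R) = R_f + β_L × MRP = 3.73% + 0.7339 × 3.19% = 6.07%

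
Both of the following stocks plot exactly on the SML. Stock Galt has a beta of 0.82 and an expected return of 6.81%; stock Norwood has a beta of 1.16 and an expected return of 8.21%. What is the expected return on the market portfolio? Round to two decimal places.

Both satisfy E(R) = R_f + β·MRP, so the slope of the SML is
MRP = (8.21% − 6.81%) / (1.16 − 0.82) = 1.40% / 0.34 = 4.1176%
R_f = E(R_Galt) − β_Galt·MRP = 6.81% − 0.82 × 4.1176% = 3.4336%
E(R_m) = R_f + MRP = 3.4336% + 4.1176% = 7.55%

7.55%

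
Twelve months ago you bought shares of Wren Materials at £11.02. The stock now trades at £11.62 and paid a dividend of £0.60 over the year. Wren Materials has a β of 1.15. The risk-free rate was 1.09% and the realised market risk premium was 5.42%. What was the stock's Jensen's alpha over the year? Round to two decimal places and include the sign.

Realised HPR = (P1 + D1 − P0) / P0 = (11.62 + 0.60 − 11.02) / 11.02 = 1.20 / 11.02 = 10.8893%
CAPM required = R_f + β·MRP = 1.09% + 1.15 × 5.42% = 7.3230%
α = realised − required = 10.8893% − 7.3230% = +3.57%

+3.57%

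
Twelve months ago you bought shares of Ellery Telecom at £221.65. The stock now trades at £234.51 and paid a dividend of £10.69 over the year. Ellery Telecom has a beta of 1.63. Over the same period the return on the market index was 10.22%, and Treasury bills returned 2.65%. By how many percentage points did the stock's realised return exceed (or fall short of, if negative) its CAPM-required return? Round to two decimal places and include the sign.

Realised HPR = (P1 + D1 − P0) / P0 = (234.51 + 10.69 − 221.65) / 221.65 = 23.55 / 221.65 = 10.6249%
MRP = 10.22% − 2.65% = 7.57%
CAPM required = R_f + β·MRP = 2.65% + 1.63 × 7.57% = 14.9891%
α = realised − required = 10.6249% − 14.9891% = -4.36%

-4.36%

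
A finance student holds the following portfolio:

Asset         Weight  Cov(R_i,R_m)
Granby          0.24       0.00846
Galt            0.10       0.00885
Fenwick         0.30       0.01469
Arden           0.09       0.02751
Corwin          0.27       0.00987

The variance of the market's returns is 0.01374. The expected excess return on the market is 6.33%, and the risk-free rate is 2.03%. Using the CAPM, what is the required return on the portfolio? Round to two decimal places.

7.77%

β_Granby = 0.00846 / 0.01374 = 0.6157
β_Galt = 0.00885 / 0.01374 = 0.6441
β_Fenwick = 0.01469 / 0.01374 = 1.0691
β_Arden = 0.02751 / 0.01374 = 2.0022
β_Corwin = 0.00987 / 0.01374 = 0.7183
β_P = Σ w_i β_i = 0.24×0.6157 + 0.10×0.6441 + 0.30×1.0691 + 0.09×2.0022 + 0.27×0.7183 = 0.9070
E(R_P) = R_f + β_P × MRP = 2.03% + 0.9070 × 6.33% = 7.77%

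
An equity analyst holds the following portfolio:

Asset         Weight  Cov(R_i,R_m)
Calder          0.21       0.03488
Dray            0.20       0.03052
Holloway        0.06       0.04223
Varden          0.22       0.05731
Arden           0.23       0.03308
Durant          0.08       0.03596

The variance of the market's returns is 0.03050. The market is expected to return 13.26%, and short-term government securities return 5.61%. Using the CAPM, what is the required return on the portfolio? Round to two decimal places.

β_Calder = 0.03488 / 0.03050 = 1.1436
β_Dray = 0.03052 / 0.03050 = 1.0007
β_Holloway = 0.04223 / 0.03050 = 1.3846
β_Varden = 0.05731 / 0.03050 = 1.8790
β_Arden = 0.03308 / 0.03050 = 1.0846
β_Durant = 0.03596 / 0.03050 = 1.1790
β_P = Σ w_i β_i = 0.21×1.1436 + 0.20×1.0007 + 0.06×1.3846 + 0.22×1.8790 + 0.23×1.0846 + 0.08×1.1790 = 1.2805
MRP = 13.26% − 5.61% = 7.65%
E(R_P) = R_f + β_P × MRP = 5.61% + 1.2805 × 7.65% = 15.41%

15.41%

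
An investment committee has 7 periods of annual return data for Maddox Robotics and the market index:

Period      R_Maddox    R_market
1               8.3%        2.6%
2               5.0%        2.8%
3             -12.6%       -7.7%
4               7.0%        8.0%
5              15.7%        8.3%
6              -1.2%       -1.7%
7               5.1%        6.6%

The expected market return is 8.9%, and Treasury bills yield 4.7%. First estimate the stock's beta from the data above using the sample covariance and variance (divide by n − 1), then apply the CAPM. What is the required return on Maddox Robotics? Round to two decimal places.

10.53%

Mean R_i = (8.3 + 5.0 − 12.6 + 7.0 + 15.7 − 1.2 + 5.1) / 7 = 3.9000%
Mean R_m = (2.6 + 2.8 − 7.7 + 8.0 + 8.3 − 1.7 + 6.6) / 7 = 2.7000%
Σ(R_i − R̄_i)(R_m − R̄_m) = 280.9000  ⇒  Cov = 280.9000 / 6 = 46.8167
Σ(R_m − R̄_m)² = 202.2000  ⇒  Var(R_m) = 202.2000 / 6 = 33.7000
β = Cov / Var(R_m) = 46.8167 / 33.7000 = 1.3892
MRP = 8.9% − 4.7% = 4.20%
E(R) = R_f + β × MRP = 4.7% + 1.3892 × 4.2% = 10.53%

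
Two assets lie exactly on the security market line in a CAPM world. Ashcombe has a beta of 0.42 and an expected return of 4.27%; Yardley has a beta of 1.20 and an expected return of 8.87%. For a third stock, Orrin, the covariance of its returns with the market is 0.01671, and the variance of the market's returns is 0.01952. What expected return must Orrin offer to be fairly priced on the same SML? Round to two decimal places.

MRP = (8.87% − 4.27%) / (1.20 − 0.42) = 5.8974%
R_f = 4.27% − 0.42 × 5.8974% = 1.7931%
β_Orrin = Cov / Var(R_m) = 0.01671 / 0.01952 = 0.8560
E(R_Orrin) = R_f + β × MRP = 1.7931% + 0.8560 × 5.8974% = 6.84%

6.84%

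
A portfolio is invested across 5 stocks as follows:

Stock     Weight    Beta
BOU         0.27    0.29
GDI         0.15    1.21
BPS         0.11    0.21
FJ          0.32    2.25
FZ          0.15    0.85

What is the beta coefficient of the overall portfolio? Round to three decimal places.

β_P = Σ w_i β_i = 0.27×0.29 + 0.15×1.21 + 0.11×0.21 + 0.32×2.25 + 0.15×0.85 = 1.1304

1.130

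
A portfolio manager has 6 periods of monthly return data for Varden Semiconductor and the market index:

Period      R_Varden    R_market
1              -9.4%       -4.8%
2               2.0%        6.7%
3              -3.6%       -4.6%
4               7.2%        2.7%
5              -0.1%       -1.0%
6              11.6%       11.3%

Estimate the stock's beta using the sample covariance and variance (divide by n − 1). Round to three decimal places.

1.025

Mean R_i = (-9.4 + 2.0 − 3.6 + 7.2 − 0.1 + 11.6) / 6 = 1.2833%
Mean R_m = (-4.8 + 6.7 − 4.6 + 2.7 − 1.0 + 11.3) / 6 = 1.7167%
Σ(R_i − R̄_i)(R_m − R̄_m) = 212.4817  ⇒  Cov = 212.4817 / 5 = 42.4963
Σ(R_m − R̄_m)² = 207.3883  ⇒  Var(R_m) = 207.3883 / 5 = 41.4777
β = Cov / Var(R_m) = 42.4963 / 41.4777 = 1.0246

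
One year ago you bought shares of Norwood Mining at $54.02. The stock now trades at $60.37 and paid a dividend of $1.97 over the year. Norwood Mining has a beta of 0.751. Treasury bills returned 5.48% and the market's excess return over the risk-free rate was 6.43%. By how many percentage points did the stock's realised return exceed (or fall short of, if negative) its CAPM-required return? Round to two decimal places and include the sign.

Realised HPR = (P1 + D1 − P0) / P0 = (60.37 + 1.97 − 54.02) / 54.02 = 8.32 / 54.02 = 15.4017%
CAPM required = R_f + β·MRP = 5.48% + 0.751 × 6.43% = 10.30893%
α = realised − required = 15.4017% − 10.30893% = +5.09%

+5.09%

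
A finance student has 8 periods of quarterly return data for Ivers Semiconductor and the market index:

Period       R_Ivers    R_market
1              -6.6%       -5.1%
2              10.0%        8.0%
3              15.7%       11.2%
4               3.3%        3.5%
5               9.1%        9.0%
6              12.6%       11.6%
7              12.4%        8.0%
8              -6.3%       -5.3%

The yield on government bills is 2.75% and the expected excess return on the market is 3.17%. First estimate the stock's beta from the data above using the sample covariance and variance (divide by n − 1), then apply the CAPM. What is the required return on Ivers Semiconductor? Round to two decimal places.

6.69%

Mean R_i = (-6.6 + 10.0 + 15.7 + 3.3 + 9.1 + 12.6 + 12.4 − 6.3) / 8 = 6.2750%
Mean R_m = (-5.1 + 8.0 + 11.2 + 3.5 + 9.0 + 11.6 + 8.0 − 5.3) / 8 = 5.1125%
Σ(R_i − R̄_i)(R_m − R̄_m) = 405.0525  ⇒  Cov = 405.0525 / 7 = 57.8646
Σ(R_m − R̄_m)² = 326.2488  ⇒  Var(R_m) = 326.2488 / 7 = 46.6070
β = Cov / Var(R_m) = 57.8646 / 46.6070 = 1.2415
E(R) = R_f + β × MRP = 2.75% + 1.2415 × 3.17% = 6.69%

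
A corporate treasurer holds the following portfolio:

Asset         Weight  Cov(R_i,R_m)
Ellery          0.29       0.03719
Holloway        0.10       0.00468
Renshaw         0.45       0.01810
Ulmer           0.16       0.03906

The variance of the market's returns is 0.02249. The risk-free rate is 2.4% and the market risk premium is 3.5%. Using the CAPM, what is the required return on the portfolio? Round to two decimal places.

β_Ellery = 0.03719 / 0.02249 = 1.6536
β_Holloway = 0.00468 / 0.02249 = 0.2081
β_Renshaw = 0.01810 / 0.02249 = 0.8048
β_Ulmer = 0.03906 / 0.02249 = 1.7368
β_P = Σ w_i β_i = 0.29×1.6536 + 0.10×0.2081 + 0.45×0.8048 + 0.16×1.7368 = 1.1404
E(R_P) = R_f + β_P × MRP = 2.4% + 1.1404 × 3.5% = 6.39%

6.39%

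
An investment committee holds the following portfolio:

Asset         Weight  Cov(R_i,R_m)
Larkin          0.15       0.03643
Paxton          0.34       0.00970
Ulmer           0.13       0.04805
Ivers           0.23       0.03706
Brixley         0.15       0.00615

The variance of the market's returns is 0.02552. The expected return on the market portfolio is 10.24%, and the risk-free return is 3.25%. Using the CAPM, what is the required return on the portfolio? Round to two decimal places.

β_Larkin = 0.03643 / 0.02552 = 1.4275
β_Paxton = 0.00970 / 0.02552 = 0.3801
β_Ulmer = 0.04805 / 0.02552 = 1.8828
β_Ivers = 0.03706 / 0.02552 = 1.4522
β_Brixley = 0.00615 / 0.02552 = 0.2410
β_P = Σ w_i β_i = 0.15×1.4275 + 0.34×0.3801 + 0.13×1.8828 + 0.23×1.4522 + 0.15×0.2410 = 0.9583
MRP = 10.24% − 3.25% = 6.99%
E(R_P) = R_f + β_P × MRP = 3.25% + 0.9583 × 6.99% = 9.95%

9.95%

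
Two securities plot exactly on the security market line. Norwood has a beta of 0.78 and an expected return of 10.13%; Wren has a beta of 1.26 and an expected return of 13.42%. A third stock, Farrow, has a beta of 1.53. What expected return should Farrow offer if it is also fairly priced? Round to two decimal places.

MRP (SML slope) = (13.42% − 10.13%) / (1.26 − 0.78) = 3.29% / 0.48 = 6.8542%
R_f (intercept) = 10.13% − 0.78 × 6.8542% = 4.7837%
E(R_Farrow) = R_f + β × MRP = 4.7837% + 1.53 × 6.8542% = 15.27%

15.27%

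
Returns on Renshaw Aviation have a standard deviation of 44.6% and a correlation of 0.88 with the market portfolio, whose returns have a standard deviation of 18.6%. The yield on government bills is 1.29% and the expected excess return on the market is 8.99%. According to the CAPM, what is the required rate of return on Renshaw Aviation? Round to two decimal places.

β = ρ × σ_i / σ_m = 0.88 × 44.6% / 18.6% = 2.1101
E(R) = 1.29% + 2.1101 × 8.99% = 20.26%

20.26%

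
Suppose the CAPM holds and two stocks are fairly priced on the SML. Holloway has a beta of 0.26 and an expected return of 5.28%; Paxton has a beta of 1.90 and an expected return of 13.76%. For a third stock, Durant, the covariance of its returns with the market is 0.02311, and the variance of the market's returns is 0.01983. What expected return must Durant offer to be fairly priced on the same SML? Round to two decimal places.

MRP = (13.76% − 5.28%) / (1.90 − 0.26) = 5.1707%
R_f = 5.28% − 0.26 × 5.1707% = 3.9356%
β_Durant = Cov / Var(R_m) = 0.02311 / 0.01983 = 1.1654
E(R_Durant) = R_f + β × MRP = 3.9356% + 1.1654 × 5.1707% = 9.96%

9.96%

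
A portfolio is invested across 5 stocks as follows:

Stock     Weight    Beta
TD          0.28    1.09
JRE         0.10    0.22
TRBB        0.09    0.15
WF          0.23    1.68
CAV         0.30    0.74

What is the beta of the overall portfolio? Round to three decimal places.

0.949

β_P = Σ w_i β_i = 0.28×1.09 + 0.10×0.22 + 0.09×0.15 + 0.23×1.68 + 0.30×0.74 = 0.9491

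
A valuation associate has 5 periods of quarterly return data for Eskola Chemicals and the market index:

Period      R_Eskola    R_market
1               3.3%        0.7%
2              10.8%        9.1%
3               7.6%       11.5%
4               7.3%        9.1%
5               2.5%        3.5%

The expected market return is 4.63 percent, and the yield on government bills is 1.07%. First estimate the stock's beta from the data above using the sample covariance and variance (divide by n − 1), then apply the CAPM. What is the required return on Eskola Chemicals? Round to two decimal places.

Mean R_i = (3.3 + 10.8 + 7.6 + 7.3 + 2.5) / 5 = 6.3000%
Mean R_m = (0.7 + 9.1 + 11.5 + 9.1 + 3.5) / 5 = 6.7800%
Σ(R_i − R̄_i)(R_m − R̄_m) = 49.6000  ⇒  Cov = 49.6000 / 4 = 12.4000
Σ(R_m − R̄_m)² = 80.7680  ⇒  Var(R_m) = 80.7680 / 4 = 20.1920
β = Cov / Var(R_m) = 12.4000 / 20.1920 = 0.6141
MRP = 4.63% − 1.07% = 3.56%
E(R) = R_f + β × MRP = 1.07% + 0.6141 × 3.56% = 3.26%

3.26%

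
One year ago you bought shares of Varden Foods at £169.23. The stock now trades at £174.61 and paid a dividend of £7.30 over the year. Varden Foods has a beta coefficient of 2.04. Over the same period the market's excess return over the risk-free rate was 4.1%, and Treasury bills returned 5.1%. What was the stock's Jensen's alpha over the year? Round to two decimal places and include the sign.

-5.97%

Realised HPR = (P1 + D1 − P0) / P0 = (174.61 + 7.30 − 169.23) / 169.23 = 12.68 / 169.23 = 7.4928%
CAPM required = R_f + β·MRP = 5.1% + 2.04 × 4.1% = 13.4640%
α = realised − required = 7.4928% − 13.4640% = -5.97%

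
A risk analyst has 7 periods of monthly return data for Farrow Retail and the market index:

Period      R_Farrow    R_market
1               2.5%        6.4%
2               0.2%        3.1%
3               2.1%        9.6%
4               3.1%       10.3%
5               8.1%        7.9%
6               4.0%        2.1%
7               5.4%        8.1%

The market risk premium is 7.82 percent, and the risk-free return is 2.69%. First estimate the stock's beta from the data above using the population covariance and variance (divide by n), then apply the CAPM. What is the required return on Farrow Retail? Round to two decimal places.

Mean R_i = (2.5 + 0.2 + 2.1 + 3.1 + 8.1 + 4.0 + 5.4) / 7 = 3.6286%
Mean R_m = (6.4 + 3.1 + 9.6 + 10.3 + 7.9 + 2.1 + 8.1) / 7 = 6.7857%
Σ(R_i − R̄_i)(R_m − R̄_m) = 12.4829  ⇒  Cov = 12.4829 / 7 = 1.7833
Σ(R_m − R̄_m)² = 58.9286  ⇒  Var(R_m) = 58.9286 / 7 = 8.4184
β = Cov / Var(R_m) = 1.7833 / 8.4184 = 0.2118
E(R) = R_f + β × MRP = 2.69% + 0.2118 × 7.82% = 4.35%

4.35%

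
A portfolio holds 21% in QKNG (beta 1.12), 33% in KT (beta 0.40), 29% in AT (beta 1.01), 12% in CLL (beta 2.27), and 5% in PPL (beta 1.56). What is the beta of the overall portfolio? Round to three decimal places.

β_P = Σ w_i β_i = 0.21×1.12 + 0.33×0.40 + 0.29×1.01 + 0.12×2.27 + 0.05×1.56 = 1.0105

1.011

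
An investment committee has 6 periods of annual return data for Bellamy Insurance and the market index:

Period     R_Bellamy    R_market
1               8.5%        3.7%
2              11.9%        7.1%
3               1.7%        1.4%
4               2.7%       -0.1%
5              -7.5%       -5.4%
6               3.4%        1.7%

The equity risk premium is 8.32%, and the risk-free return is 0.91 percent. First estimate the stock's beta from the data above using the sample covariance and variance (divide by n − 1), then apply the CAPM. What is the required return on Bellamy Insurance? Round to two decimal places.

13.95%

Mean R_i = (8.5 + 11.9 + 1.7 + 2.7 − 7.5 + 3.4) / 6 = 3.4500%
Mean R_m = (3.7 + 7.1 + 1.4 − 0.1 − 5.4 + 1.7) / 6 = 1.4000%
Σ(R_i − R̄_i)(R_m − R̄_m) = 135.3500  ⇒  Cov = 135.3500 / 5 = 27.0700
Σ(R_m − R̄_m)² = 86.3600  ⇒  Var(R_m) = 86.3600 / 5 = 17.2720
β = Cov / Var(R_m) = 27.0700 / 17.2720 = 1.5673
E(R) = R_f + β × MRP = 0.91% + 1.5673 × 8.32% = 13.95%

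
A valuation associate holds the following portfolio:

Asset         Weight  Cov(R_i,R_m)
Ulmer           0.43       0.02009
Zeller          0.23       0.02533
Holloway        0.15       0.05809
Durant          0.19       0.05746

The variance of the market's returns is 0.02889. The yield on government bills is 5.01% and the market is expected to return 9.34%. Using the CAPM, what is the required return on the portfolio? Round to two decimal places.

10.12%

β_Ulmer = 0.02009 / 0.02889 = 0.6954
β_Zeller = 0.02533 / 0.02889 = 0.8768
β_Holloway = 0.05809 / 0.02889 = 2.0107
β_Durant = 0.05746 / 0.02889 = 1.9889
β_P = Σ w_i β_i = 0.43×0.6954 + 0.23×0.8768 + 0.15×2.0107 + 0.19×1.9889 = 1.1802
MRP = 9.34% − 5.01% = 4.33%
E(R_P) = R_f + β_P × MRP = 5.01% + 1.1802 × 4.33% = 10.12%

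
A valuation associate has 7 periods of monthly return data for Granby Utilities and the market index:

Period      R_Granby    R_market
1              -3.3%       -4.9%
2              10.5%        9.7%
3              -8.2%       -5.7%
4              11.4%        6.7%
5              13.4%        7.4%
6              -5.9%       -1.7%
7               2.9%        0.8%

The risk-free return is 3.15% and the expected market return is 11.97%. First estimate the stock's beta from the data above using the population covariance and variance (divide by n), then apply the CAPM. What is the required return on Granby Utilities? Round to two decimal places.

15.16%

Mean R_i = (-3.3 + 10.5 − 8.2 + 11.4 + 13.4 − 5.9 + 2.9) / 7 = 2.9714%
Mean R_m = (-4.9 + 9.7 − 5.7 + 6.7 + 7.4 − 1.7 + 0.8) / 7 = 1.7571%
Σ(R_i − R̄_i)(R_m − R̄_m) = 316.1014  ⇒  Cov = 316.1014 / 7 = 45.1573
Σ(R_m − R̄_m)² = 232.1571  ⇒  Var(R_m) = 232.1571 / 7 = 33.1653
β = Cov / Var(R_m) = 45.1573 / 33.1653 = 1.3616
MRP = 11.97% − 3.15% = 8.82%
E(R) = R_f + β × MRP = 3.15% + 1.3616 × 8.82% = 15.16%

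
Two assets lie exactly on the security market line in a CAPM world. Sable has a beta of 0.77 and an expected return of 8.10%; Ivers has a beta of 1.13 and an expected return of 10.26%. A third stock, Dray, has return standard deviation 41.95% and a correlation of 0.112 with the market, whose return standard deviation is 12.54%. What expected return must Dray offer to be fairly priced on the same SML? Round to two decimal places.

MRP = (10.26% − 8.10%) / (1.13 − 0.77) = 6.0000%
R_f = 8.10% − 0.77 × 6.0000% = 3.4800%
β_Dray = ρ·σ_i/σ_m = 0.112 × 41.95 / 12.54 = 0.3747
E(R_Dray) = R_f + β × MRP = 3.4800% + 0.3747 × 6.0000% = 5.73%

5.73%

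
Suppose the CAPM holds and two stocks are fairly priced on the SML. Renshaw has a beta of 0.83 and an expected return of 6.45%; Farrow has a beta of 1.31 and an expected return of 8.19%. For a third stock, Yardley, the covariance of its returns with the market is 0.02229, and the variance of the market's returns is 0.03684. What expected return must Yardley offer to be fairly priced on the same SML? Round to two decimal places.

5.63%

MRP = (8.19% − 6.45%) / (1.31 − 0.83) = 3.6250%
R_f = 6.45% − 0.83 × 3.6250% = 3.4413%
β_Yardley = Cov / Var(R_m) = 0.02229 / 0.03684 = 0.6050
E(R_Yardley) = R_f + β × MRP = 3.4413% + 0.6050 × 3.6250% = 5.63%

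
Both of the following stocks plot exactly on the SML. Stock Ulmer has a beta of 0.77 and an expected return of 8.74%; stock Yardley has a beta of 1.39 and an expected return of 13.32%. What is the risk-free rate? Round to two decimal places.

Both satisfy E(R) = R_f + β·MRP, so the slope of the SML is
MRP = (13.32% − 8.74%) / (1.39 − 0.77) = 4.58% / 0.62 = 7.3871%
R_f = E(R_Ulmer) − β_Ulmer·MRP = 8.74% − 0.77 × 7.3871% = 3.0519%

3.05%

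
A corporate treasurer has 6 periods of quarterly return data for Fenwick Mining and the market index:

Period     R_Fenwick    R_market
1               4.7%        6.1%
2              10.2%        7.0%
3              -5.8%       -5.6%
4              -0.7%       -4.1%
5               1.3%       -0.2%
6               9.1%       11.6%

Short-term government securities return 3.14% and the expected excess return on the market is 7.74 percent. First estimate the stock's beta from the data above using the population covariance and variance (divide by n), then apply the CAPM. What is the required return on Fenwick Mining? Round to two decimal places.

9.61%

Mean R_i = (4.7 + 10.2 − 5.8 − 0.7 + 1.3 + 9.1) / 6 = 3.1333%
Mean R_m = (6.1 + 7.0 − 5.6 − 4.1 − 0.2 + 11.6) / 6 = 2.4667%
Σ(R_i − R̄_i)(R_m − R̄_m) = 194.3467  ⇒  Cov = 194.3467 / 6 = 32.3911
Σ(R_m − R̄_m)² = 232.4733  ⇒  Var(R_m) = 232.4733 / 6 = 38.7456
β = Cov / Var(R_m) = 32.3911 / 38.7456 = 0.8360
E(R) = R_f + β × MRP = 3.14% + 0.8360 × 7.74% = 9.61%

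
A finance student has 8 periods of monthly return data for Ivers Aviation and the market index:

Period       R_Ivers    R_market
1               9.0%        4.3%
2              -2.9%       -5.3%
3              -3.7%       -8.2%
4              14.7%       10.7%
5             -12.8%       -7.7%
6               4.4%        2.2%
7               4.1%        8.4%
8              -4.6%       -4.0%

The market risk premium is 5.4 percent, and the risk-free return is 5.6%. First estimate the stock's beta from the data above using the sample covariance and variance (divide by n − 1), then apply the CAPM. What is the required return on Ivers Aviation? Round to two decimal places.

11.33%

Mean R_i = (9.0 − 2.9 − 3.7 + 14.7 − 12.8 + 4.4 + 4.1 − 4.6) / 8 = 1.0250%
Mean R_m = (4.3 − 5.3 − 8.2 + 10.7 − 7.7 + 2.2 + 8.4 − 4.0) / 8 = 0.0500%
Σ(R_i − R̄_i)(R_m − R̄_m) = 402.3700  ⇒  Cov = 402.3700 / 7 = 57.4814
Σ(R_m − R̄_m)² = 378.9800  ⇒  Var(R_m) = 378.9800 / 7 = 54.1400
β = Cov / Var(R_m) = 57.4814 / 54.1400 = 1.0617
E(R) = R_f + β × MRP = 5.6% + 1.0617 × 5.4% = 11.33%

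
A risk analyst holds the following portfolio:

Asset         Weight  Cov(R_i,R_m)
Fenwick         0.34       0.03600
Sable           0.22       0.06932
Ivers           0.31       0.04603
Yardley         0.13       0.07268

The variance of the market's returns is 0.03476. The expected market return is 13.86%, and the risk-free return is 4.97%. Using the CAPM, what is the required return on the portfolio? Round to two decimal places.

β_Fenwick = 0.03600 / 0.03476 = 1.0357
β_Sable = 0.06932 / 0.03476 = 1.9942
β_Ivers = 0.04603 / 0.03476 = 1.3242
β_Yardley = 0.07268 / 0.03476 = 2.0909
β_P = Σ w_i β_i = 0.34×1.0357 + 0.22×1.9942 + 0.31×1.3242 + 0.13×2.0909 = 1.4732
MRP = 13.86% − 4.97% = 8.89%
E(R_P) = R_f + β_P × MRP = 4.97% + 1.4732 × 8.89% = 18.07%

18.07%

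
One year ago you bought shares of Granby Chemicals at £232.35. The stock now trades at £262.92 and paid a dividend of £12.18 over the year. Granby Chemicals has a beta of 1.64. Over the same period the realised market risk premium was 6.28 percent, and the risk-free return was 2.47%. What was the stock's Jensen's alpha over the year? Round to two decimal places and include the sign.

+5.63%

Realised HPR = (P1 + D1 − P0) / P0 = (262.92 + 12.18 − 232.35) / 232.35 = 42.75 / 232.35 = 18.3990%
CAPM required = R_f + β·MRP = 2.47% + 1.64 × 6.28% = 12.7692%
α = realised − required = 18.3990% − 12.7692% = +5.63%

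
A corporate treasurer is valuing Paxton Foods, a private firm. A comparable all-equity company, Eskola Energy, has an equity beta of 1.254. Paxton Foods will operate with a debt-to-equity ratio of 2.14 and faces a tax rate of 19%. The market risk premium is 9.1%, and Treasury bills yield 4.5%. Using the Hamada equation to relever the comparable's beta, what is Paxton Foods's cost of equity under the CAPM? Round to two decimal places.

β_L = β_U × [1 + (1 − t)(D/E)] = 1.254 × [1 + (1 − 0.19) × 2.14]
    = 1.254 × [1 + 0.81 × 2.14] = 1.254 × 2.7334 = 3.4277
E(R) = R_f + β_L × MRP = 4.5% + 3.4277 × 9.1% = 35.69%

35.69%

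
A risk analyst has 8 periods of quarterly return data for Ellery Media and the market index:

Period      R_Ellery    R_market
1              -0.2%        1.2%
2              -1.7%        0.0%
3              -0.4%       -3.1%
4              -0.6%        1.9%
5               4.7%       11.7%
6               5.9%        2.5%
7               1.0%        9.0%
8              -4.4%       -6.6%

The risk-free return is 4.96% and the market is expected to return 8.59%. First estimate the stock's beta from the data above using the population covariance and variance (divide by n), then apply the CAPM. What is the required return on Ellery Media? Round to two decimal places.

6.41%

Mean R_i = (-0.2 − 1.7 − 0.4 − 0.6 + 4.7 + 5.9 + 1.0 − 4.4) / 8 = 0.5375%
Mean R_m = (1.2 + 0.0 − 3.1 + 1.9 + 11.7 + 2.5 + 9.0 − 6.6) / 8 = 2.0750%
Σ(R_i − R̄_i)(R_m − R̄_m) = 98.7175  ⇒  Cov = 98.7175 / 8 = 12.3397
Σ(R_m − R̄_m)² = 247.9150  ⇒  Var(R_m) = 247.9150 / 8 = 30.9894
β = Cov / Var(R_m) = 12.3397 / 30.9894 = 0.3982
MRP = 8.59% − 4.96% = 3.63%
E(R) = R_f + β × MRP = 4.96% + 0.3982 × 3.63% = 6.41%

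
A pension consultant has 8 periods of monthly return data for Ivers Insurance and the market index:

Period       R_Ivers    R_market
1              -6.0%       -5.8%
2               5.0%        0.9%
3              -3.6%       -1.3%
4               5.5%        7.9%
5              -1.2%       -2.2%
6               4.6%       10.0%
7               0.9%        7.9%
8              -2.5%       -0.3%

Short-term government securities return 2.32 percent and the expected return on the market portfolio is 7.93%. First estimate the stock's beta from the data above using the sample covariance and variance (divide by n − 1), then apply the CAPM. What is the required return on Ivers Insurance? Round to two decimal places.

5.70%

Mean R_i = (-6.0 + 5.0 − 3.6 + 5.5 − 1.2 + 4.6 + 0.9 − 2.5) / 8 = 0.3375%
Mean R_m = (-5.8 + 0.9 − 1.3 + 7.9 − 2.2 + 10.0 + 7.9 − 0.3) / 8 = 2.1375%
Σ(R_i − R̄_i)(R_m − R̄_m) = 138.1588  ⇒  Cov = 138.1588 / 7 = 19.7370
Σ(R_m − R̄_m)² = 229.3388  ⇒  Var(R_m) = 229.3388 / 7 = 32.7627
β = Cov / Var(R_m) = 19.7370 / 32.7627 = 0.6024
MRP = 7.93% − 2.32% = 5.61%
E(R) = R_f + β × MRP = 2.32% + 0.6024 × 5.61% = 5.70%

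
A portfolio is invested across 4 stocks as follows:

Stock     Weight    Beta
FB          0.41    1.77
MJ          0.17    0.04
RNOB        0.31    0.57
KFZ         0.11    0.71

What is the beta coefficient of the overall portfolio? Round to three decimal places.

β_P = Σ w_i β_i = 0.41×1.77 + 0.17×0.04 + 0.31×0.57 + 0.11×0.71 = 0.9873

0.987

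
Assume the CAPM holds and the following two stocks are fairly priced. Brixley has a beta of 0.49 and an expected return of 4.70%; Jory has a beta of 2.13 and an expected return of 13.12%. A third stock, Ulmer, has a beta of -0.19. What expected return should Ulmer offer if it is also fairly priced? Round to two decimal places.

MRP (SML slope) = (13.12% − 4.70%) / (2.13 − 0.49) = 8.42% / 1.64 = 5.1341%
R_f (intercept) = 4.70% − 0.49 × 5.1341% = 2.1843%
E(R_Ulmer) = R_f + β × MRP = 2.1843% + -0.19 × 5.1341% = 1.21%

1.21%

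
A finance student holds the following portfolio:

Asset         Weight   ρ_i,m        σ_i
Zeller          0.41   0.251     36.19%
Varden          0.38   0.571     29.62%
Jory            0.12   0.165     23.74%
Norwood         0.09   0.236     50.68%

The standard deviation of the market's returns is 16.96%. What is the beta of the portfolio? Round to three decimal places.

0.690

β_Zeller = 0.251 × 36.19% / 16.96% = 0.5356
β_Varden = 0.571 × 29.62% / 16.96% = 0.9972
β_Jory = 0.165 × 23.74% / 16.96% = 0.2310
β_Norwood = 0.236 × 50.68% / 16.96% = 0.7052
β_P = Σ w_i β_i = 0.41×0.5356 + 0.38×0.9972 + 0.12×0.2310 + 0.09×0.7052 = 0.6897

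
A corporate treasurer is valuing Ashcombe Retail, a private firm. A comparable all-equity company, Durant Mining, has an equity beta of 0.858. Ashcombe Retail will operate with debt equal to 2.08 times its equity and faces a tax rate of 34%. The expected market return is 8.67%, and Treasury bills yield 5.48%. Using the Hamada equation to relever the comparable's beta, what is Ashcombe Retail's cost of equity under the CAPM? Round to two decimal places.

β_L = β_U × [1 + (1 − t)(D/E)] = 0.858 × [1 + (1 − 0.34) × 2.08]
    = 0.858 × [1 + 0.66 × 2.08] = 0.858 × 2.3728 = 2.0359
MRP = 8.67% − 5.48% = 3.19%
E(R) = R_f + β_L × MRP = 5.48% + 2.0359 × 3.19% = 11.97%

11.97%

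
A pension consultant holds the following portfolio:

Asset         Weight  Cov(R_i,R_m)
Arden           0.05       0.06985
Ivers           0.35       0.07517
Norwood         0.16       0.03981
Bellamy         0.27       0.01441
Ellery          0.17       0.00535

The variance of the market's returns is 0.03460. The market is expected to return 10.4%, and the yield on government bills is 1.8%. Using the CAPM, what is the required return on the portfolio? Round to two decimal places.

β_Arden = 0.06985 / 0.03460 = 2.0188
β_Ivers = 0.07517 / 0.03460 = 2.1725
β_Norwood = 0.03981 / 0.03460 = 1.1506
β_Bellamy = 0.01441 / 0.03460 = 0.4165
β_Ellery = 0.00535 / 0.03460 = 0.1546
β_P = Σ w_i β_i = 0.05×2.0188 + 0.35×2.1725 + 0.16×1.1506 + 0.27×0.4165 + 0.17×0.1546 = 1.1841
MRP = 10.4% − 1.8% = 8.60%
E(R_P) = R_f + β_P × MRP = 1.8% + 1.1841 × 8.6% = 11.98%

11.98%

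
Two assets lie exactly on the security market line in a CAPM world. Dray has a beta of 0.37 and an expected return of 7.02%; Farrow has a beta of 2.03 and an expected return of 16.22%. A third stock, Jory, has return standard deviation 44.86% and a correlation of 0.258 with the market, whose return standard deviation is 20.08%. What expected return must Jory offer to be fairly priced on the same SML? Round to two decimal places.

8.16%

MRP = (16.22% − 7.02%) / (2.03 − 0.37) = 5.5422%
R_f = 7.02% − 0.37 × 5.5422% = 4.9694%
β_Jory = ρ·σ_i/σ_m = 0.258 × 44.86 / 20.08 = 0.5764
E(R_Jory) = R_f + β × MRP = 4.9694% + 0.5764 × 5.5422% = 8.16%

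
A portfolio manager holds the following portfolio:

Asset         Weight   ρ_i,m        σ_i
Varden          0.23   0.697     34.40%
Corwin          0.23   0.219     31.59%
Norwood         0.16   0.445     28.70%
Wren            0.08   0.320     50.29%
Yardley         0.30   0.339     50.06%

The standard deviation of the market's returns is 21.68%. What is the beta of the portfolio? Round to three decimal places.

0.716

β_Varden = 0.697 × 34.40% / 21.68% = 1.1059
β_Corwin = 0.219 × 31.59% / 21.68% = 0.3191
β_Norwood = 0.445 × 28.70% / 21.68% = 0.5891
β_Wren = 0.320 × 50.29% / 21.68% = 0.7423
β_Yardley = 0.339 × 50.06% / 21.68% = 0.7828
β_P = Σ w_i β_i = 0.23×1.1059 + 0.23×0.3191 + 0.16×0.5891 + 0.08×0.7423 + 0.30×0.7828 = 0.7162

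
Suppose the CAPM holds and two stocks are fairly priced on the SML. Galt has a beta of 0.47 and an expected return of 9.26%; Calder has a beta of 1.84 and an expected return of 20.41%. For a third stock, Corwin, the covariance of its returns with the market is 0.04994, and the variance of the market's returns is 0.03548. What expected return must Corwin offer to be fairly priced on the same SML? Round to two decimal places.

MRP = (20.41% − 9.26%) / (1.84 − 0.47) = 8.1387%
R_f = 9.26% − 0.47 × 8.1387% = 5.4348%
β_Corwin = Cov / Var(R_m) = 0.04994 / 0.03548 = 1.4076
E(R_Corwin) = R_f + β × MRP = 5.4348% + 1.4076 × 8.1387% = 16.89%

16.89%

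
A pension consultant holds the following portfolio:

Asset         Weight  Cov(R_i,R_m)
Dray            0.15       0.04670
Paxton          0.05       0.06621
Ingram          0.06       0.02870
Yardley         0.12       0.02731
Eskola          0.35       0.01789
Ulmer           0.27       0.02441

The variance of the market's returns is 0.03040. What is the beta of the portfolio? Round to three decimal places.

0.927

β_Dray = 0.04670 / 0.03040 = 1.5362
β_Paxton = 0.06621 / 0.03040 = 2.1780
β_Ingram = 0.02870 / 0.03040 = 0.9441
β_Yardley = 0.02731 / 0.03040 = 0.8984
β_Eskola = 0.01789 / 0.03040 = 0.5885
β_Ulmer = 0.02441 / 0.03040 = 0.8030
β_P = Σ w_i β_i = 0.15×1.5362 + 0.05×2.1780 + 0.06×0.9441 + 0.12×0.8984 + 0.35×0.5885 + 0.27×0.8030 = 0.9266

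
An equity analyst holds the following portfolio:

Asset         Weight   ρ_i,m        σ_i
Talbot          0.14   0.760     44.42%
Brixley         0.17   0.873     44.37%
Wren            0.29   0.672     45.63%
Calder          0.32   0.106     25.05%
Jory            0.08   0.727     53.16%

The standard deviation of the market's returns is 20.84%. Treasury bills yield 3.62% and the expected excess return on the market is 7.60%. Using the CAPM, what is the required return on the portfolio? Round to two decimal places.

12.43%

β_Talbot = 0.760 × 44.42% / 20.84% = 1.6199
β_Brixley = 0.873 × 44.37% / 20.84% = 1.8587
β_Wren = 0.672 × 45.63% / 20.84% = 1.4714
β_Calder = 0.106 × 25.05% / 20.84% = 0.1274
β_Jory = 0.727 × 53.16% / 20.84% = 1.8545
β_P = Σ w_i β_i = 0.14×1.6199 + 0.17×1.8587 + 0.29×1.4714 + 0.32×0.1274 + 0.08×1.8545 = 1.1586
E(R_P) = R_f + β_P × MRP = 3.62% + 1.1586 × 7.60% = 12.43%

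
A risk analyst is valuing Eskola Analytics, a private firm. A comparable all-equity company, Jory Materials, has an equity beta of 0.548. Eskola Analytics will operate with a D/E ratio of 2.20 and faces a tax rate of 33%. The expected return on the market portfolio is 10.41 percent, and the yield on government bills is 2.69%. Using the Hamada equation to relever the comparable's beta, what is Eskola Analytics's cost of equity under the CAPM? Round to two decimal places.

β_L = β_U × [1 + (1 − t)(D/E)] = 0.548 × [1 + (1 − 0.33) × 2.20]
    = 0.548 × [1 + 0.67 × 2.20] = 0.548 × 2.4740 = 1.3558
MRP = 10.41% − 2.69% = 7.72%
E(R) = R_f + β_L × MRP = 2.69% + 1.3558 × 7.72% = 13.16%

13.16%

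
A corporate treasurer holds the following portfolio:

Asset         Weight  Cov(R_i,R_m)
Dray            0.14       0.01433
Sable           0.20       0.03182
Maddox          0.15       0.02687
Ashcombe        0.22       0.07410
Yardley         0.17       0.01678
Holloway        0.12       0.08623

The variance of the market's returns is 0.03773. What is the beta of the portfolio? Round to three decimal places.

1.111

β_Dray = 0.01433 / 0.03773 = 0.3798
β_Sable = 0.03182 / 0.03773 = 0.8434
β_Maddox = 0.02687 / 0.03773 = 0.7122
β_Ashcombe = 0.07410 / 0.03773 = 1.9640
β_Yardley = 0.01678 / 0.03773 = 0.4447
β_Holloway = 0.08623 / 0.03773 = 2.2854
β_P = Σ w_i β_i = 0.14×0.3798 + 0.20×0.8434 + 0.15×0.7122 + 0.22×1.9640 + 0.17×0.4447 + 0.12×2.2854 = 1.1106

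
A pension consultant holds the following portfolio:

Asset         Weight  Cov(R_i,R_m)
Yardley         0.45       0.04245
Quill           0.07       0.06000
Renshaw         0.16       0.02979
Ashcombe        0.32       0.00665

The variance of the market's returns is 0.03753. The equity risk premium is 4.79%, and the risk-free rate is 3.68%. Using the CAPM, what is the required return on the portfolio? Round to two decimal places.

7.53%

β_Yardley = 0.04245 / 0.03753 = 1.1311
β_Quill = 0.06000 / 0.03753 = 1.5987
β_Renshaw = 0.02979 / 0.03753 = 0.7938
β_Ashcombe = 0.00665 / 0.03753 = 0.1772
β_P = Σ w_i β_i = 0.45×1.1311 + 0.07×1.5987 + 0.16×0.7938 + 0.32×0.1772 = 0.8046
E(R_P) = R_f + β_P × MRP = 3.68% + 0.8046 × 4.79% = 7.53%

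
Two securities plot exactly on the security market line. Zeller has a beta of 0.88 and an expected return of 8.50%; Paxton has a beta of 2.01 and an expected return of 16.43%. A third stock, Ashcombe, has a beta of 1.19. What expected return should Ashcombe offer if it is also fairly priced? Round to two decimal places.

10.68%

MRP (SML slope) = (16.43% − 8.50%) / (2.01 − 0.88) = 7.93% / 1.13 = 7.0177%
R_f (intercept) = 8.50% − 0.88 × 7.0177% = 2.3244%
E(R_Ashcombe) = R_f + β × MRP = 2.3244% + 1.19 × 7.0177% = 10.68%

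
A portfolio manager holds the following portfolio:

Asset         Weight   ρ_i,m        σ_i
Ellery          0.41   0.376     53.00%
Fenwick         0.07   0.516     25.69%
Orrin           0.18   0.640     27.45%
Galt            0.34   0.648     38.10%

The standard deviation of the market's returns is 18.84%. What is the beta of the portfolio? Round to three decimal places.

β_Ellery = 0.376 × 53.00% / 18.84% = 1.0577
β_Fenwick = 0.516 × 25.69% / 18.84% = 0.7036
β_Orrin = 0.640 × 27.45% / 18.84% = 0.9325
β_Galt = 0.648 × 38.10% / 18.84% = 1.3104
β_P = Σ w_i β_i = 0.41×1.0577 + 0.07×0.7036 + 0.18×0.9325 + 0.34×1.3104 = 1.0963

1.096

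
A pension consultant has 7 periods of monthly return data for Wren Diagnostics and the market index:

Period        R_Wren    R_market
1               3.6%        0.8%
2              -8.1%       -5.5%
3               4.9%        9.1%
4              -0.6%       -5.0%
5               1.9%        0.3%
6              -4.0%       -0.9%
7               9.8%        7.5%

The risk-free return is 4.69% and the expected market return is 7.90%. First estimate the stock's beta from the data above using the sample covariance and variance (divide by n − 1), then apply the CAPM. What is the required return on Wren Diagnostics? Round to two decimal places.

7.49%

Mean R_i = (3.6 − 8.1 + 4.9 − 0.6 + 1.9 − 4.0 + 9.8) / 7 = 1.0714%
Mean R_m = (0.8 − 5.5 + 9.1 − 5.0 + 0.3 − 0.9 + 7.5) / 7 = 0.9000%
Σ(R_i − R̄_i)(R_m − R̄_m) = 165.9400  ⇒  Cov = 165.9400 / 6 = 27.6567
Σ(R_m − R̄_m)² = 190.1800  ⇒  Var(R_m) = 190.1800 / 6 = 31.6967
β = Cov / Var(R_m) = 27.6567 / 31.6967 = 0.8725
MRP = 7.90% − 4.69% = 3.21%
E(R) = R_f + β × MRP = 4.69% + 0.8725 × 3.21% = 7.49%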